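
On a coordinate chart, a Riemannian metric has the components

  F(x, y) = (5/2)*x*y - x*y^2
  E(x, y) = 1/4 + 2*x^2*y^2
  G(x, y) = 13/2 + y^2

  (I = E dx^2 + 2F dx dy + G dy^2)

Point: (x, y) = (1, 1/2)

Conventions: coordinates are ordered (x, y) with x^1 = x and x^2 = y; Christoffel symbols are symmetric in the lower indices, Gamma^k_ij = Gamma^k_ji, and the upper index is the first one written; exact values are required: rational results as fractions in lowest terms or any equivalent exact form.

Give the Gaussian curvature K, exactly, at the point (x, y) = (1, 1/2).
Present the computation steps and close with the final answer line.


E = 3/4, F = 1, G = 27/4, EG - F^2 = 65/16 at the point
E_x = 1, E_y = 2, F_x = 1, F_y = 3/2, G_x = 0, G_y = 1
E_yy = 4, F_xy = 3/2, G_xx = 0
Apply the Brioschi formula K = (det M1 - det M2)/(EG - F^2)^2 over the derivative matrices of E, F, G.
M1 = [[-E_yy/2 + F_xy - G_xx/2, E_x/2, F_x - E_y/2], [F_y - G_x/2, E, F], [G_y/2, F, G]] = [[-1/2, 1/2, 0], [3/2, 3/4, 1], [1/2, 1, 27/4]]; det M1 = -219/32
M2 = [[0, E_y/2, G_x/2], [E_y/2, E, F], [G_x/2, F, G]] = [[0, 1, 0], [1, 3/4, 1], [0, 1, 27/4]]; det M2 = -27/4
det M1 - det M2 = -3/32; K = -3/32 / (65/16)^2 = -24/4225

Answer: K = -24/4225


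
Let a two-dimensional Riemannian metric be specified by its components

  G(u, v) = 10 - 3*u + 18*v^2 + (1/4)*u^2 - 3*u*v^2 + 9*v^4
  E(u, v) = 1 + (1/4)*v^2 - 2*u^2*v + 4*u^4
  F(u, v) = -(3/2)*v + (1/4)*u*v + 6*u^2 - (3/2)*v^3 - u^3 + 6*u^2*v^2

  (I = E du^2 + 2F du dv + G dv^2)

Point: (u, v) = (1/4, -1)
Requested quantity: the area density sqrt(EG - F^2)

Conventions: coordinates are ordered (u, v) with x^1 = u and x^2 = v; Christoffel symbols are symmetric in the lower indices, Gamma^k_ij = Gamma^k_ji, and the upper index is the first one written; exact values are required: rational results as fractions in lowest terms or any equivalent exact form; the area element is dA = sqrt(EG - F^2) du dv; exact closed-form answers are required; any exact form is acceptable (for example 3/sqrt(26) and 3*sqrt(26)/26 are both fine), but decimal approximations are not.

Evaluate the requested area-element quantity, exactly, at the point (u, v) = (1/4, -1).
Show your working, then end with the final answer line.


E = 89/64, F = 235/64, G = 2273/64; EG - F^2 = 1149/32

Answer: sqrt(EG - F^2) = sqrt(2298)/8


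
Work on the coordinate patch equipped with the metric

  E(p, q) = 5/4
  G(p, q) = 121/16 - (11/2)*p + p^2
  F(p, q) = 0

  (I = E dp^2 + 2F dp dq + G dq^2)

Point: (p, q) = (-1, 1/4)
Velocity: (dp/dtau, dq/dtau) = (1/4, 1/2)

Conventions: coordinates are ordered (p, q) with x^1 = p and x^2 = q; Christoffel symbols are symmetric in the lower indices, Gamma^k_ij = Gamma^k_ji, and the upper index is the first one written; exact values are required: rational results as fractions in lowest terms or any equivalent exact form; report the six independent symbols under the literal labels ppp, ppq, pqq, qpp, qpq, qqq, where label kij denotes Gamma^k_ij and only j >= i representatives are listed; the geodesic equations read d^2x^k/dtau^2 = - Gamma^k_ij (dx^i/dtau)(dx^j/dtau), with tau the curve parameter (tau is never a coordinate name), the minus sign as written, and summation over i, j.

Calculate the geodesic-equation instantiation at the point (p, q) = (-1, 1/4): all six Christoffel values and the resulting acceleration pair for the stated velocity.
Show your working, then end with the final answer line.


E = 5/4, F = 0, G = 225/16 at the point
E_p = 0, E_q = 0, F_p = 0, F_q = 0, G_p = -15/2, G_q = 0
EG - F^2 = 1125/64;  g^inv = (64/1125) * [[225/16, 0], [0, 5/4]]
first-kind symbols [ij,l] = (1/2)(d_i g_jl + d_j g_il - d_l g_ij): [pp,p] = E_p/2 = 0, [pp,q] = F_p - E_q/2 = 0, [pq,p] = E_q/2 = 0, [pq,q] = G_p/2 = -15/4, [qq,p] = F_q - G_p/2 = 15/4, [qq,q] = G_q/2 = 0
Gamma^p_ij = (G*[ij,p] - F*[ij,q])/(EG - F^2), Gamma^q_ij = (E*[ij,q] - F*[ij,p])/(EG - F^2)
Gamma_ppp = 0, Gamma_ppq = 0, Gamma_pqq = 3, Gamma_qpp = 0, Gamma_qpq = -4/15, Gamma_qqq = 0
d^2p/dtau^2 = -(Gamma_ppp*(1/4)^2 + 2*Gamma_ppq*(1/4)*(1/2) + Gamma_pqq*(1/2)^2) = -3/4
d^2q/dtau^2 = -(Gamma_qpp*(1/4)^2 + 2*Gamma_qpq*(1/4)*(1/2) + Gamma_qqq*(1/2)^2) = 1/15

Answer: Gamma_ppp = 0, Gamma_ppq = 0, Gamma_pqq = 3, Gamma_qpp = 0, Gamma_qpq = -4/15, Gamma_qqq = 0; accelerations (d^2p/dtau^2, d^2q/dtau^2) = (-3/4, 1/15)


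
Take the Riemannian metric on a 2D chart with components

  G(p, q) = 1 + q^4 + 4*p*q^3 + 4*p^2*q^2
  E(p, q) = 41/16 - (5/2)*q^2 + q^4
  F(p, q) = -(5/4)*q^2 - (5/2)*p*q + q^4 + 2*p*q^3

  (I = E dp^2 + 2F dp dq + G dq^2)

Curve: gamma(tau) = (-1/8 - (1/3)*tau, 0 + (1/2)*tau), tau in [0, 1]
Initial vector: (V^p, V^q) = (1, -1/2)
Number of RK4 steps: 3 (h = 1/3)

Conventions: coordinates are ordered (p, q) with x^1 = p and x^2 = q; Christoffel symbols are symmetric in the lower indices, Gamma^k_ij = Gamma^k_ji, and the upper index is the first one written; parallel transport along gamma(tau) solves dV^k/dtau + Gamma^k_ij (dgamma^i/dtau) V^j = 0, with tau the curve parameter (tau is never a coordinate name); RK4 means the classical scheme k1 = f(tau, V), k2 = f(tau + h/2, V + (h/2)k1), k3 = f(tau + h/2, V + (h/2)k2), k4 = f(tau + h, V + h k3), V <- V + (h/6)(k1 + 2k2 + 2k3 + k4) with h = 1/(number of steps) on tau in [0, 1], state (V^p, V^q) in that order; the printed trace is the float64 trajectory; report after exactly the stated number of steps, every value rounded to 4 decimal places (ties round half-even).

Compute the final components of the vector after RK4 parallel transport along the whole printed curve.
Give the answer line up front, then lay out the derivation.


Answer: V^p = 1.1852, V^q = -0.4795

gamma'(tau) = (-1/3, 1/2); f(tau, V)^k = -Gamma^k_ij(gamma(tau)) gamma'^i(tau) V^j; h = 1/3; intermediate values shown to 6 dp
curve data and Christoffel symbols at the stage parameters:
  tau = 0.000000: gamma = (-0.125000, 0.000000), gamma' = (-0.333333, 0.500000); Gamma_ppp = 0.000000, Gamma_ppq = 0.000000, Gamma_pqq = 0.121951, Gamma_qpp = 0.000000, Gamma_qpq = 0.000000, Gamma_qqq = 0.000000
  tau = 0.166667: gamma = (-0.180556, 0.083333), gamma' = (-0.333333, 0.500000); Gamma_ppp = 0.000000, Gamma_ppq = -0.081382, Gamma_pqq = 0.094946, Gamma_qpp = 0.000000, Gamma_qpq = -0.001515, Gamma_qqq = 0.001768
  tau = 0.333333: gamma = (-0.236111, 0.166667), gamma' = (-0.333333, 0.500000); Gamma_ppp = 0.000000, Gamma_ppq = -0.163197, Gamma_pqq = 0.067999, Gamma_qpp = 0.000000, Gamma_qpq = -0.006800, Gamma_qqq = 0.002833
  tau = 0.500000: gamma = (-0.291667, 0.250000), gamma' = (-0.333333, 0.500000); Gamma_ppp = 0.000000, Gamma_ppq = -0.245646, Gamma_pqq = 0.040941, Gamma_qpp = 0.000000, Gamma_qpq = -0.017238, Gamma_qqq = 0.002873
  tau = 0.666667: gamma = (-0.347222, 0.333333), gamma' = (-0.333333, 0.500000); Gamma_ppp = 0.000000, Gamma_ppq = -0.328462, Gamma_pqq = 0.013686, Gamma_qpp = 0.000000, Gamma_qpq = -0.034716, Gamma_qqq = 0.001446
  tau = 0.833333: gamma = (-0.402778, 0.416667), gamma' = (-0.333333, 0.500000); Gamma_ppp = 0.000000, Gamma_ppq = -0.410547, Gamma_pqq = -0.013685, Gamma_qpp = 0.000000, Gamma_qpq = -0.061803, Gamma_qqq = -0.002060
  tau = 1.000000: gamma = (-0.458333, 0.500000), gamma' = (-0.333333, 0.500000); Gamma_ppp = 0.000000, Gamma_ppq = -0.489380, Gamma_pqq = -0.040782, Gamma_qpp = 0.000000, Gamma_qpq = -0.101954, Gamma_qqq = -0.008496
step 0: V^p = 1.0000, V^q = -0.5000
step 1: k1 = (0.030488, 0.000000), k2 = (0.078198, 0.001456), k3 = (0.078503, 0.001462), k4 = (0.127890, 0.005329); V <- V + (h/6)(k1 + 2k2 + 2k3 + k4): V^p = 1.0262, V^q = -0.4994
step 2: k1 = (0.127881, 0.005328), k2 = (0.179682, 0.012609), k3 = (0.180618, 0.012675), k4 = (0.236025, 0.024946); V <- V + (h/6)(k1 + 2k2 + 2k3 + k4): V^p = 1.0865, V^q = -0.4949
step 3: k1 = (0.236001, 0.024943), k2 = (0.294894, 0.044393), k3 = (0.296487, 0.044632), k4 = (0.358543, 0.074696); V <- V + (h/6)(k1 + 2k2 + 2k3 + k4): V^p = 1.1852, V^q = -0.4795


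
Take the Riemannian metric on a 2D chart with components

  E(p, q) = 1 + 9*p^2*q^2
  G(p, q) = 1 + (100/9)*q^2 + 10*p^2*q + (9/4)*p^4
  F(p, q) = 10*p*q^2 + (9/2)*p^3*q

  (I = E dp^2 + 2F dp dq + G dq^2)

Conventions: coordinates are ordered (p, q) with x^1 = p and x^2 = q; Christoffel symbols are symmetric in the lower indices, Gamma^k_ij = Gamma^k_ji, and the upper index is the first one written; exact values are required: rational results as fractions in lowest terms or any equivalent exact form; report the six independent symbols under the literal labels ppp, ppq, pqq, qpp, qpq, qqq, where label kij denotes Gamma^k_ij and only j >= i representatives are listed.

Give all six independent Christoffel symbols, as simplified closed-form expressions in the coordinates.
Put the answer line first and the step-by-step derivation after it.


Answer: Gamma_ppp = 324*p*q^2/(81*p^4 + 324*p^2*q^2 + 360*p^2*q + 400*q^2 + 36), Gamma_ppq = 324*p^2*q/(81*p^4 + 324*p^2*q^2 + 360*p^2*q + 400*q^2 + 36), Gamma_pqq = 360*p*q/(81*p^4 + 324*p^2*q^2 + 360*p^2*q + 400*q^2 + 36), Gamma_qpp = (162*p^2*q + 360*q^2)/(81*p^4 + 324*p^2*q^2 + 360*p^2*q + 400*q^2 + 36), Gamma_qpq = (162*p^3 + 360*p*q)/(81*p^4 + 324*p^2*q^2 + 360*p^2*q + 400*q^2 + 36), Gamma_qqq = (180*p^2 + 400*q)/(81*p^4 + 324*p^2*q^2 + 360*p^2*q + 400*q^2 + 36)

E = 1 + 9*p^2*q^2; F = 10*p*q^2 + (9/2)*p^3*q; G = 1 + (100/9)*q^2 + 10*p^2*q + (9/4)*p^4
Gamma^k_ij = (1/2) g^{kl} (d_i g_jl + d_j g_il - d_l g_ij), with g^inv = (1/(EG-F^2)) [[G, -F], [-F, E]]
first partials: E_p = 18*p*q^2, E_q = 18*p^2*q, F_p = 10*q^2 + (27/2)*p^2*q, F_q = 20*p*q + (9/2)*p^3, G_p = 20*p*q + 9*p^3, G_q = (200/9)*q + 10*p^2
D = EG - F^2 = 1 + (100/9)*q^2 + 10*p^2*q + 9*p^2*q^2 + (9/4)*p^4
expanded: Gamma^p_pp = (G E_p - 2F F_p + F E_q)/(2D), Gamma^p_pq = (G E_q - F G_p)/(2D), Gamma^p_qq = (2G F_q - G G_p - F G_q)/(2D), Gamma^q_pp = (2E F_p - E E_q - F E_p)/(2D), Gamma^q_pq = (E G_p - F E_q)/(2D), Gamma^q_qq = (E G_q - 2F F_q + F G_p)/(2D); substitute and cancel common factors


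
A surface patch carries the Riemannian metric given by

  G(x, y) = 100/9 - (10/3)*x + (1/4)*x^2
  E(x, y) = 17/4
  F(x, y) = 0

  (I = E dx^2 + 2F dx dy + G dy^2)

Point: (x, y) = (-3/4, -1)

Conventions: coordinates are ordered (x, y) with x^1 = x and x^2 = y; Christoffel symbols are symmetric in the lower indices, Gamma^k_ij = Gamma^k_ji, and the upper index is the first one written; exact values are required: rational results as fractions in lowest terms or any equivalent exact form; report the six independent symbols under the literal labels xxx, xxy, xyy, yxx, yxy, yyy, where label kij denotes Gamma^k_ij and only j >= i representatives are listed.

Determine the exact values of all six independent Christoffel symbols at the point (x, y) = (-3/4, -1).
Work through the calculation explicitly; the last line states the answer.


E = 17/4, F = 0, G = 7921/576 at the point
E_x = 0, E_y = 0, F_x = 0, F_y = 0, G_x = -89/24, G_y = 0
EG - F^2 = 134657/2304;  g^inv = (2304/134657) * [[7921/576, 0], [0, 17/4]]
first-kind symbols [ij,l] = (1/2)(d_i g_jl + d_j g_il - d_l g_ij): [xx,x] = E_x/2 = 0, [xx,y] = F_x - E_y/2 = 0, [xy,x] = E_y/2 = 0, [xy,y] = G_x/2 = -89/48, [yy,x] = F_y - G_x/2 = 89/48, [yy,y] = G_y/2 = 0
Gamma^x_ij = (G*[ij,x] - F*[ij,y])/(EG - F^2), Gamma^y_ij = (E*[ij,y] - F*[ij,x])/(EG - F^2)

Answer: Gamma_xxx = 0, Gamma_xxy = 0, Gamma_xyy = 89/204, Gamma_yxx = 0, Gamma_yxy = -12/89, Gamma_yyy = 0


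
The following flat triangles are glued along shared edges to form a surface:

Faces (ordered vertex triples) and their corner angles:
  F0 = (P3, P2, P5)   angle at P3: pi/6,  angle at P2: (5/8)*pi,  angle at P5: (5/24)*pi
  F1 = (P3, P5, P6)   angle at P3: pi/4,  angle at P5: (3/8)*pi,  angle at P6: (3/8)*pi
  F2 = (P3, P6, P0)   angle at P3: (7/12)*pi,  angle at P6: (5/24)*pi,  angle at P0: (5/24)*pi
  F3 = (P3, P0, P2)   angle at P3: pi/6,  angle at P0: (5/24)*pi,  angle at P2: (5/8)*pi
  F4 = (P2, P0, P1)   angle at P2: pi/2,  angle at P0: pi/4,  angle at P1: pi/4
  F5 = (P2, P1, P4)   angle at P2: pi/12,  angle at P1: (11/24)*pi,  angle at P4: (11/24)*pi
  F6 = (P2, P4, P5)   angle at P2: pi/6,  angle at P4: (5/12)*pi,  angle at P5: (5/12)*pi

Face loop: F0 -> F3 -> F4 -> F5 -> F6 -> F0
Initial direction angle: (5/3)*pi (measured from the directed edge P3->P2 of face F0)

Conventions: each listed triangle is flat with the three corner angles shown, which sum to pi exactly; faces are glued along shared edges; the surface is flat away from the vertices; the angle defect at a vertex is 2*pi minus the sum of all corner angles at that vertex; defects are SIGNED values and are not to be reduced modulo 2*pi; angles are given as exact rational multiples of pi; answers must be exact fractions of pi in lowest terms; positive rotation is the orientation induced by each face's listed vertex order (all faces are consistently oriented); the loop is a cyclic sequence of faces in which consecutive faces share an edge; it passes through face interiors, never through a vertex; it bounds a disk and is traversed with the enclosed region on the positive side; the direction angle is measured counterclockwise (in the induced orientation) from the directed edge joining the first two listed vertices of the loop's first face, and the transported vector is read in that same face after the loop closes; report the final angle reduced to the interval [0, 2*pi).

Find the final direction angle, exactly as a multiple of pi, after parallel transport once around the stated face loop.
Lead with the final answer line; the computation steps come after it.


Answer: final direction angle = (5/3)*pi

enclosed vertex P2: corner angles sum to 2*pi, defect = 2*pi - 2*pi = 0
summing the enclosed defects onto the initial angle, mod 2*pi in the induced orientation:
final angle = (5/3)*pi + 0 = (5/3)*pi (mod 2*pi)


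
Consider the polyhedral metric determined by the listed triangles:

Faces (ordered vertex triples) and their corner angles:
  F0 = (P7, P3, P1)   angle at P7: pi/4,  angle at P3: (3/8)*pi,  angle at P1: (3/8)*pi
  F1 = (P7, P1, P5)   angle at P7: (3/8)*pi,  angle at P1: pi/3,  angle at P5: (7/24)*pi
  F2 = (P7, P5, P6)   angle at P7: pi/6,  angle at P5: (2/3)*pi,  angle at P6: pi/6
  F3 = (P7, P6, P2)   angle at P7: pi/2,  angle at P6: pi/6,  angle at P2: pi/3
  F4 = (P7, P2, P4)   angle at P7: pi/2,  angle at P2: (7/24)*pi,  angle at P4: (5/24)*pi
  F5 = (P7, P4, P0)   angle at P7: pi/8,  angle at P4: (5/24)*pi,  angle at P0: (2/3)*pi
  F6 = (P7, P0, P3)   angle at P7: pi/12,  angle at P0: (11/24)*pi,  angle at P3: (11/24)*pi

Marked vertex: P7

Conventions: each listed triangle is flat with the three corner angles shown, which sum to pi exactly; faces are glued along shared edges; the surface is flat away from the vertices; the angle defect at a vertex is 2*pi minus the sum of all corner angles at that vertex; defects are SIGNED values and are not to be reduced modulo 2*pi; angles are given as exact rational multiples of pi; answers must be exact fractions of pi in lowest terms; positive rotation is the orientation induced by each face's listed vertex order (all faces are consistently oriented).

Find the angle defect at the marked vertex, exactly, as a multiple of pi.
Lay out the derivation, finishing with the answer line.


Sum of corner angles at P7: 2*pi
defect = 2*pi - 2*pi

Answer: defect(P7) = 0


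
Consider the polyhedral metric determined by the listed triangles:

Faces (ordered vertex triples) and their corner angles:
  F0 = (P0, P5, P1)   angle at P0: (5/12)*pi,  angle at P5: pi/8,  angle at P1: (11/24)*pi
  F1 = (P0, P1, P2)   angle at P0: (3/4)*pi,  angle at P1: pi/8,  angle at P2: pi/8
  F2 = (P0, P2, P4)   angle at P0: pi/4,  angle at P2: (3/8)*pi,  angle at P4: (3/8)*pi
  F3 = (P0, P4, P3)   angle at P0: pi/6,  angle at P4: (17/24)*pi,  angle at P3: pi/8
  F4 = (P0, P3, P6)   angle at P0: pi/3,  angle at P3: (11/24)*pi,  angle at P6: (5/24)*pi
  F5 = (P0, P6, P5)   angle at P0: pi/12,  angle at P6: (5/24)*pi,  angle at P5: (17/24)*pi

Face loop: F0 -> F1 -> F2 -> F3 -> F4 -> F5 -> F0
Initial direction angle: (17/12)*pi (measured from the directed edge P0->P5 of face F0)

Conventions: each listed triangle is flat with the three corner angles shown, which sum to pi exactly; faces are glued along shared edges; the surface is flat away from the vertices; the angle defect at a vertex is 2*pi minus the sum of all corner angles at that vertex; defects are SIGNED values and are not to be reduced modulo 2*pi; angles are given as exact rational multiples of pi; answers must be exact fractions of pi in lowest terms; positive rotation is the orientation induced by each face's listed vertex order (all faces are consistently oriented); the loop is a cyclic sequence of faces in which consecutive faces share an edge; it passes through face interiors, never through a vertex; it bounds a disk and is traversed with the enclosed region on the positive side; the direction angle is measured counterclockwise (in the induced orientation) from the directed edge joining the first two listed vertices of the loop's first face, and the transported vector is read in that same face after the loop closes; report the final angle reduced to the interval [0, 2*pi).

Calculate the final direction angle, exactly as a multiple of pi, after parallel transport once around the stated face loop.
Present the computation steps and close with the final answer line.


enclosed vertex P0: corner angles sum to 2*pi, defect = 2*pi - 2*pi = 0
the rotation equals the total enclosed defect, so the final angle is initial + defects (mod 2*pi)
final angle = (17/12)*pi + 0 = (17/12)*pi (mod 2*pi)

Answer: final direction angle = (17/12)*pi


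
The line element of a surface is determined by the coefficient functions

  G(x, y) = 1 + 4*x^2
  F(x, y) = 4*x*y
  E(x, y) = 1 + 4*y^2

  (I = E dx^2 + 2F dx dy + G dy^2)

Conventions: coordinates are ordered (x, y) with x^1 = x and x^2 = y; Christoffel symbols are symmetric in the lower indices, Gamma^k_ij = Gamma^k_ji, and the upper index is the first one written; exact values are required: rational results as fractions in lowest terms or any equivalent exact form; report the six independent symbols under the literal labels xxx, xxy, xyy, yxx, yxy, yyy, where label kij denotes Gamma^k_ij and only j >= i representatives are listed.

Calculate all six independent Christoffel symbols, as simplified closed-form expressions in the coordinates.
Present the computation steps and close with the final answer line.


E = 1 + 4*y^2; F = 4*x*y; G = 1 + 4*x^2
Gamma^k_ij = (1/2) g^{kl} (d_i g_jl + d_j g_il - d_l g_ij), with g^inv = (1/(EG-F^2)) [[G, -F], [-F, E]]
first partials: E_x = 0, E_y = 8*y, F_x = 4*y, F_y = 4*x, G_x = 8*x, G_y = 0
D = EG - F^2 = 1 + 4*y^2 + 4*x^2
expanded: Gamma^x_xx = (G E_x - 2F F_x + F E_y)/(2D), Gamma^x_xy = (G E_y - F G_x)/(2D), Gamma^x_yy = (2G F_y - G G_x - F G_y)/(2D), Gamma^y_xx = (2E F_x - E E_y - F E_x)/(2D), Gamma^y_xy = (E G_x - F E_y)/(2D), Gamma^y_yy = (E G_y - 2F F_y + F G_x)/(2D); substitute and cancel common factors

Answer: Gamma_xxx = 0, Gamma_xxy = 4*y/(4*x^2 + 4*y^2 + 1), Gamma_xyy = 0, Gamma_yxx = 0, Gamma_yxy = 4*x/(4*x^2 + 4*y^2 + 1), Gamma_yyy = 0


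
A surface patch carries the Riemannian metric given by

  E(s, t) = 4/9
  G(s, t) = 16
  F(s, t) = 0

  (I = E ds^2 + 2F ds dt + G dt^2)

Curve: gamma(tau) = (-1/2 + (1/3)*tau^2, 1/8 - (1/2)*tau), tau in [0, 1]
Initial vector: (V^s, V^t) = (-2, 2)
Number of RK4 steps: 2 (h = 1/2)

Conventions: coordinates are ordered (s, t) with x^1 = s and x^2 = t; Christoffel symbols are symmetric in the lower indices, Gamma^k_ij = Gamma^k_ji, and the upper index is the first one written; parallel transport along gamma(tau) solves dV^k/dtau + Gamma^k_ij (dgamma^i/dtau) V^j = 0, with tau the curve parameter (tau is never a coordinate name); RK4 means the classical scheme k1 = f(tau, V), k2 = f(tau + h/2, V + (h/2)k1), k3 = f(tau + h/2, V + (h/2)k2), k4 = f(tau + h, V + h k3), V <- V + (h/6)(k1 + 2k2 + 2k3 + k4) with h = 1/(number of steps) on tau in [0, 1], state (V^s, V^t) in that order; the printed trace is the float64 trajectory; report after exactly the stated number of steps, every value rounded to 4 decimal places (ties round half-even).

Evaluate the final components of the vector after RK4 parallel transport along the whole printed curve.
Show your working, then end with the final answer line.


gamma'(tau) = ((2/3)*tau, -1/2); f(tau, V)^k = -Gamma^k_ij(gamma(tau)) gamma'^i(tau) V^j; h = 1/2; intermediate values shown to 6 dp
curve data and Christoffel symbols at the stage parameters:
  tau = 0.000000: gamma = (-0.500000, 0.125000), gamma' = (0.000000, -0.500000); Gamma_sss = 0.000000, Gamma_sst = 0.000000, Gamma_stt = 0.000000, Gamma_tss = 0.000000, Gamma_tst = 0.000000, Gamma_ttt = 0.000000
  tau = 0.250000: gamma = (-0.479167, 0.000000), gamma' = (0.166667, -0.500000); Gamma_sss = 0.000000, Gamma_sst = 0.000000, Gamma_stt = 0.000000, Gamma_tss = 0.000000, Gamma_tst = 0.000000, Gamma_ttt = 0.000000
  tau = 0.500000: gamma = (-0.416667, -0.125000), gamma' = (0.333333, -0.500000); Gamma_sss = 0.000000, Gamma_sst = 0.000000, Gamma_stt = 0.000000, Gamma_tss = 0.000000, Gamma_tst = 0.000000, Gamma_ttt = 0.000000
  tau = 0.750000: gamma = (-0.312500, -0.250000), gamma' = (0.500000, -0.500000); Gamma_sss = 0.000000, Gamma_sst = 0.000000, Gamma_stt = 0.000000, Gamma_tss = 0.000000, Gamma_tst = 0.000000, Gamma_ttt = 0.000000
  tau = 1.000000: gamma = (-0.166667, -0.375000), gamma' = (0.666667, -0.500000); Gamma_sss = 0.000000, Gamma_sst = 0.000000, Gamma_stt = 0.000000, Gamma_tss = 0.000000, Gamma_tst = 0.000000, Gamma_ttt = 0.000000
step 0: V^s = -2.0000, V^t = 2.0000
step 1: k1 = (0.000000, 0.000000), k2 = (0.000000, 0.000000), k3 = (0.000000, 0.000000), k4 = (0.000000, 0.000000); V <- V + (h/6)(k1 + 2k2 + 2k3 + k4): V^s = -2.0000, V^t = 2.0000
step 2: k1 = (0.000000, 0.000000), k2 = (0.000000, 0.000000), k3 = (0.000000, 0.000000), k4 = (0.000000, 0.000000); V <- V + (h/6)(k1 + 2k2 + 2k3 + k4): V^s = -2.0000, V^t = 2.0000

Answer: V^s = -2.0000, V^t = 2.0000


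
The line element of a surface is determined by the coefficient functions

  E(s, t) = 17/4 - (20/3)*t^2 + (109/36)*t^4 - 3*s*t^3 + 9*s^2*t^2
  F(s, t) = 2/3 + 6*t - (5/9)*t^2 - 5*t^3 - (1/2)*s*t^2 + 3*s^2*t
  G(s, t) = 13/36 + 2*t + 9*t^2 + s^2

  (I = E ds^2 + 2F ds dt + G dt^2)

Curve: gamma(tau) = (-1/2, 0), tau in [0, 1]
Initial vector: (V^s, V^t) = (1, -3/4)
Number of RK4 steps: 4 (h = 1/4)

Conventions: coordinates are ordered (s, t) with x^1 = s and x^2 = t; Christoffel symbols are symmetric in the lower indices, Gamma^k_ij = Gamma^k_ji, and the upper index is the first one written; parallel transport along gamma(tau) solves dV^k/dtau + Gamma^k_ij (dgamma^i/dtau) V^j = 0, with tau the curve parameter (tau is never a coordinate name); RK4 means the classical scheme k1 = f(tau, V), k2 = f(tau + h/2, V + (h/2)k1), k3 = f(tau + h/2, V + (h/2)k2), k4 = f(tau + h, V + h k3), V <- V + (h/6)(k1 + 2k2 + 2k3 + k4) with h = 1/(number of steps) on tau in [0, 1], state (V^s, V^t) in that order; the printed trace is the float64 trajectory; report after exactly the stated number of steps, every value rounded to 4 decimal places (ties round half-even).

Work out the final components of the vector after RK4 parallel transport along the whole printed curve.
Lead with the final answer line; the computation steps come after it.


Answer: V^s = 1.0000, V^t = -0.7500

gamma'(tau) = (0, 0); f(tau, V)^k = -Gamma^k_ij(gamma(tau)) gamma'^i(tau) V^j; h = 1/4; intermediate values shown to 6 dp
curve data and Christoffel symbols at the stage parameters:
  tau = 0.000000: gamma = (-0.500000, 0.000000), gamma' = (0.000000, 0.000000); Gamma_sss = 0.000000, Gamma_sst = 0.154839, Gamma_stt = 1.748387, Gamma_tss = 0.000000, Gamma_tst = -0.987097, Gamma_ttt = -0.270968
  tau = 0.125000: gamma = (-0.500000, 0.000000), gamma' = (0.000000, 0.000000); Gamma_sss = 0.000000, Gamma_sst = 0.154839, Gamma_stt = 1.748387, Gamma_tss = 0.000000, Gamma_tst = -0.987097, Gamma_ttt = -0.270968
  tau = 0.250000: gamma = (-0.500000, 0.000000), gamma' = (0.000000, 0.000000); Gamma_sss = 0.000000, Gamma_sst = 0.154839, Gamma_stt = 1.748387, Gamma_tss = 0.000000, Gamma_tst = -0.987097, Gamma_ttt = -0.270968
  tau = 0.375000: gamma = (-0.500000, 0.000000), gamma' = (0.000000, 0.000000); Gamma_sss = 0.000000, Gamma_sst = 0.154839, Gamma_stt = 1.748387, Gamma_tss = 0.000000, Gamma_tst = -0.987097, Gamma_ttt = -0.270968
  tau = 0.500000: gamma = (-0.500000, 0.000000), gamma' = (0.000000, 0.000000); Gamma_sss = 0.000000, Gamma_sst = 0.154839, Gamma_stt = 1.748387, Gamma_tss = 0.000000, Gamma_tst = -0.987097, Gamma_ttt = -0.270968
  tau = 0.625000: gamma = (-0.500000, 0.000000), gamma' = (0.000000, 0.000000); Gamma_sss = 0.000000, Gamma_sst = 0.154839, Gamma_stt = 1.748387, Gamma_tss = 0.000000, Gamma_tst = -0.987097, Gamma_ttt = -0.270968
  tau = 0.750000: gamma = (-0.500000, 0.000000), gamma' = (0.000000, 0.000000); Gamma_sss = 0.000000, Gamma_sst = 0.154839, Gamma_stt = 1.748387, Gamma_tss = 0.000000, Gamma_tst = -0.987097, Gamma_ttt = -0.270968
  tau = 0.875000: gamma = (-0.500000, 0.000000), gamma' = (0.000000, 0.000000); Gamma_sss = 0.000000, Gamma_sst = 0.154839, Gamma_stt = 1.748387, Gamma_tss = 0.000000, Gamma_tst = -0.987097, Gamma_ttt = -0.270968
  tau = 1.000000: gamma = (-0.500000, 0.000000), gamma' = (0.000000, 0.000000); Gamma_sss = 0.000000, Gamma_sst = 0.154839, Gamma_stt = 1.748387, Gamma_tss = 0.000000, Gamma_tst = -0.987097, Gamma_ttt = -0.270968
step 0: V^s = 1.0000, V^t = -0.7500
step 1: k1 = (0.000000, 0.000000), k2 = (0.000000, 0.000000), k3 = (0.000000, 0.000000), k4 = (0.000000, 0.000000); V <- V + (h/6)(k1 + 2k2 + 2k3 + k4): V^s = 1.0000, V^t = -0.7500
step 2: k1 = (0.000000, 0.000000), k2 = (0.000000, 0.000000), k3 = (0.000000, 0.000000), k4 = (0.000000, 0.000000); V <- V + (h/6)(k1 + 2k2 + 2k3 + k4): V^s = 1.0000, V^t = -0.7500
step 3: k1 = (0.000000, 0.000000), k2 = (0.000000, 0.000000), k3 = (0.000000, 0.000000), k4 = (0.000000, 0.000000); V <- V + (h/6)(k1 + 2k2 + 2k3 + k4): V^s = 1.0000, V^t = -0.7500
step 4: k1 = (0.000000, 0.000000), k2 = (0.000000, 0.000000), k3 = (0.000000, 0.000000), k4 = (0.000000, 0.000000); V <- V + (h/6)(k1 + 2k2 + 2k3 + k4): V^s = 1.0000, V^t = -0.7500


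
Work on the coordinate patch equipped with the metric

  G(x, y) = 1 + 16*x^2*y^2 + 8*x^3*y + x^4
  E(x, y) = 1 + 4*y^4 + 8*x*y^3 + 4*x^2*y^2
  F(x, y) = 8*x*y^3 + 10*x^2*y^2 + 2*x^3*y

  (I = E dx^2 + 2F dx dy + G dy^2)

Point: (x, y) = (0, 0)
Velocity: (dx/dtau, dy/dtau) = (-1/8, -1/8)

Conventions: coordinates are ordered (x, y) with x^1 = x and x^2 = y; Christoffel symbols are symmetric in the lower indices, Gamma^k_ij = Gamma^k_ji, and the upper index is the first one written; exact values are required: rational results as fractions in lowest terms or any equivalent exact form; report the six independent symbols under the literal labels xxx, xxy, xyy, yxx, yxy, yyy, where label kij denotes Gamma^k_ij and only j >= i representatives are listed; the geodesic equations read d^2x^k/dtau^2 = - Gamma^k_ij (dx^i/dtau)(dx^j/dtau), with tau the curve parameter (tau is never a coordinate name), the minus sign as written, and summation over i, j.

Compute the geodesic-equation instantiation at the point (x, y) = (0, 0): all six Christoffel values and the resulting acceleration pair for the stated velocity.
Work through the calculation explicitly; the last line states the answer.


E = 1, F = 0, G = 1 at the point
E_x = 0, E_y = 0, F_x = 0, F_y = 0, G_x = 0, G_y = 0
EG - F^2 = 1;  g^inv = (1) * [[1, 0], [0, 1]]
first-kind symbols [ij,l] = (1/2)(d_i g_jl + d_j g_il - d_l g_ij): [xx,x] = E_x/2 = 0, [xx,y] = F_x - E_y/2 = 0, [xy,x] = E_y/2 = 0, [xy,y] = G_x/2 = 0, [yy,x] = F_y - G_x/2 = 0, [yy,y] = G_y/2 = 0
Gamma^x_ij = (G*[ij,x] - F*[ij,y])/(EG - F^2), Gamma^y_ij = (E*[ij,y] - F*[ij,x])/(EG - F^2)
Gamma_xxx = 0, Gamma_xxy = 0, Gamma_xyy = 0, Gamma_yxx = 0, Gamma_yxy = 0, Gamma_yyy = 0
d^2x/dtau^2 = -(Gamma_xxx*(-1/8)^2 + 2*Gamma_xxy*(-1/8)*(-1/8) + Gamma_xyy*(-1/8)^2) = 0
d^2y/dtau^2 = -(Gamma_yxx*(-1/8)^2 + 2*Gamma_yxy*(-1/8)*(-1/8) + Gamma_yyy*(-1/8)^2) = 0

Answer: Gamma_xxx = 0, Gamma_xxy = 0, Gamma_xyy = 0, Gamma_yxx = 0, Gamma_yxy = 0, Gamma_yyy = 0; accelerations (d^2x/dtau^2, d^2y/dtau^2) = (0, 0)


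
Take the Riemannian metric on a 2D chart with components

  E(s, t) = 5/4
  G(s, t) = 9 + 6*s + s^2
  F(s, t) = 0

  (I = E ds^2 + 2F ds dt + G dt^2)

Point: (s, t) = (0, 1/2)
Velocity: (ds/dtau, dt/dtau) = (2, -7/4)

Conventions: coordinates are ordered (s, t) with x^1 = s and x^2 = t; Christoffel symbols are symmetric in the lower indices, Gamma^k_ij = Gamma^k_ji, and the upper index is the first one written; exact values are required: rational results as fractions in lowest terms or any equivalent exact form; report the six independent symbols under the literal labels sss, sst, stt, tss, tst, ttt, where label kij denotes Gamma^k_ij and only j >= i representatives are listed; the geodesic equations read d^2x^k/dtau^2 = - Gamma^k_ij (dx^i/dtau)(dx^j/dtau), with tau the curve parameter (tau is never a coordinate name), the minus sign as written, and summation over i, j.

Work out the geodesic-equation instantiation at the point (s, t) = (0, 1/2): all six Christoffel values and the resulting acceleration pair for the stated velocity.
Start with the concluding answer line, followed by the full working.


Answer: Gamma_sss = 0, Gamma_sst = 0, Gamma_stt = -12/5, Gamma_tss = 0, Gamma_tst = 1/3, Gamma_ttt = 0; accelerations (d^2s/dtau^2, d^2t/dtau^2) = (147/20, 7/3)

E = 5/4, F = 0, G = 9 at the point
E_s = 0, E_t = 0, F_s = 0, F_t = 0, G_s = 6, G_t = 0
EG - F^2 = 45/4;  g^inv = (4/45) * [[9, 0], [0, 5/4]]
first-kind symbols [ij,l] = (1/2)(d_i g_jl + d_j g_il - d_l g_ij): [ss,s] = E_s/2 = 0, [ss,t] = F_s - E_t/2 = 0, [st,s] = E_t/2 = 0, [st,t] = G_s/2 = 3, [tt,s] = F_t - G_s/2 = -3, [tt,t] = G_t/2 = 0
Gamma^s_ij = (G*[ij,s] - F*[ij,t])/(EG - F^2), Gamma^t_ij = (E*[ij,t] - F*[ij,s])/(EG - F^2)
Gamma_sss = 0, Gamma_sst = 0, Gamma_stt = -12/5, Gamma_tss = 0, Gamma_tst = 1/3, Gamma_ttt = 0
d^2s/dtau^2 = -(Gamma_sss*(2)^2 + 2*Gamma_sst*(2)*(-7/4) + Gamma_stt*(-7/4)^2) = 147/20
d^2t/dtau^2 = -(Gamma_tss*(2)^2 + 2*Gamma_tst*(2)*(-7/4) + Gamma_ttt*(-7/4)^2) = 7/3


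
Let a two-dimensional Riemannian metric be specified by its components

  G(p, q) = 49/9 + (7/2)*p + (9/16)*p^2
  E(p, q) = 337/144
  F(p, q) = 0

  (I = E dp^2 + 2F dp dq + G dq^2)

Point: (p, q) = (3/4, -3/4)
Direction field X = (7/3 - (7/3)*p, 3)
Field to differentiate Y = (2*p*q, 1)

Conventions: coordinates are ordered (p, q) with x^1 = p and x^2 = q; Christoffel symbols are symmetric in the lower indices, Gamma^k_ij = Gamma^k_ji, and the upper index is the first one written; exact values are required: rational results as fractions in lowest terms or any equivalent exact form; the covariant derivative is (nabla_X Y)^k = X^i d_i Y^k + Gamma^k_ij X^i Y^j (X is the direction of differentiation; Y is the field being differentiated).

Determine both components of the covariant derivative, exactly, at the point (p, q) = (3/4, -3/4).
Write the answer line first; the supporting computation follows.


Answer: (nabla_X Y)^p = 2267/2696, (nabla_X Y)^q = -201/278

E = 337/144, F = 0, G = 19321/2304 at the point
E_p = 0, E_q = 0, F_p = 0, F_q = 0, G_p = 139/32, G_q = 0
EG - F^2 = 6511177/331776;  g^inv = (331776/6511177) * [[19321/2304, 0], [0, 337/144]]
first-kind symbols [ij,l] = (1/2)(d_i g_jl + d_j g_il - d_l g_ij): [pp,p] = E_p/2 = 0, [pp,q] = F_p - E_q/2 = 0, [pq,p] = E_q/2 = 0, [pq,q] = G_p/2 = 139/64, [qq,p] = F_q - G_p/2 = -139/64, [qq,q] = G_q/2 = 0
Gamma^p_ij = (G*[ij,p] - F*[ij,q])/(EG - F^2), Gamma^q_ij = (E*[ij,q] - F*[ij,p])/(EG - F^2)
Gamma_ppp = 0, Gamma_ppq = 0, Gamma_pqq = -1251/1348, Gamma_qpp = 0, Gamma_qpq = 36/139, Gamma_qqq = 0
X = (7/12, 3), Y = (-9/8, 1) at the point


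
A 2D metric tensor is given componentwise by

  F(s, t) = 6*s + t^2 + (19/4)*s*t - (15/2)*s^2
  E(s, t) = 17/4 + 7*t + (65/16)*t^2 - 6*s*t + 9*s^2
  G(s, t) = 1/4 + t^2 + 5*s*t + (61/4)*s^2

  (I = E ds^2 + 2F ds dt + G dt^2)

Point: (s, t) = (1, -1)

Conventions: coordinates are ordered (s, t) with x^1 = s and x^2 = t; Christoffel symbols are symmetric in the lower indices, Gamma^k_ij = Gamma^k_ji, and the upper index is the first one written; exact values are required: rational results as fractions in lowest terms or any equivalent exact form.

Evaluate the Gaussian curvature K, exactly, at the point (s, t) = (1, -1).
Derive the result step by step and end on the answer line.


E = 261/16, F = -21/4, G = 23/2, EG - F^2 = 5121/32 at the point
E_s = 24, E_t = -57/8, F_s = -55/4, F_t = 11/4, G_s = 51/2, G_t = 3
E_tt = 65/8, F_st = 19/4, G_ss = 61/2
The intrinsic route: Brioschi's K = (det M1 - det M2)/(EG - F^2)^2.
M1 = [[-E_tt/2 + F_st - G_ss/2, E_s/2, F_s - E_t/2], [F_t - G_s/2, E, F], [G_t/2, F, G]] = [[-233/16, 12, -163/16], [-10, 261/16, -21/4], [3/2, -21/4, 23/2]]; det M1 = -170307/128
M2 = [[0, E_t/2, G_s/2], [E_t/2, E, F], [G_s/2, F, G]] = [[0, -57/16, 51/4], [-57/16, 261/16, -21/4], [51/4, -21/4, 23/2]]; det M2 = -1188261/512
det M1 - det M2 = 507033/512; K = 507033/512 / (5121/32)^2 = 37558/971283

Answer: K = 37558/971283


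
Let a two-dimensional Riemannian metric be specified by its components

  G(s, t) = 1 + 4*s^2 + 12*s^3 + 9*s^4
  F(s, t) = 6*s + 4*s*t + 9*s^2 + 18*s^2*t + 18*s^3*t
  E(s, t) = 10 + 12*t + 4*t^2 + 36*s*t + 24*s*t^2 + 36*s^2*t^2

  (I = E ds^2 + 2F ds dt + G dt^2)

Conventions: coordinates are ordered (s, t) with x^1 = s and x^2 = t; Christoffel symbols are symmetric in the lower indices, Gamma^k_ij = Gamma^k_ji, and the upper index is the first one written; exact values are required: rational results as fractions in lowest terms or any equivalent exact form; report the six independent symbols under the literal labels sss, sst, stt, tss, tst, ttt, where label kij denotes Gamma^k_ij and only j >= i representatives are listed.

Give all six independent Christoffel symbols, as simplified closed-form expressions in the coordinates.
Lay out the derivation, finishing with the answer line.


E = 10 + 12*t + 4*t^2 + 36*s*t + 24*s*t^2 + 36*s^2*t^2; F = 6*s + 4*s*t + 9*s^2 + 18*s^2*t + 18*s^3*t; G = 1 + 4*s^2 + 12*s^3 + 9*s^4
Gamma^k_ij = (1/2) g^{kl} (d_i g_jl + d_j g_il - d_l g_ij), with g^inv = (1/(EG-F^2)) [[G, -F], [-F, E]]
first partials: E_s = 36*t + 24*t^2 + 72*s*t^2, E_t = 12 + 8*t + 36*s + 48*s*t + 72*s^2*t, F_s = 6 + 4*t + 18*s + 36*s*t + 54*s^2*t, F_t = 4*s + 18*s^2 + 18*s^3, G_s = 8*s + 36*s^2 + 36*s^3, G_t = 0
D = EG - F^2 = 10 + 12*t + 4*t^2 + 36*s*t + 4*s^2 + 24*s*t^2 + 12*s^3 + 36*s^2*t^2 + 9*s^4
expanded: Gamma^s_ss = (G E_s - 2F F_s + F E_t)/(2D), Gamma^s_st = (G E_t - F G_s)/(2D), Gamma^s_tt = (2G F_t - G G_s - F G_t)/(2D), Gamma^t_ss = (2E F_s - E E_t - F E_s)/(2D), Gamma^t_st = (E G_s - F E_t)/(2D), Gamma^t_tt = (E G_t - 2F F_t + F G_s)/(2D); substitute and cancel common factors

Answer: Gamma_sss = (36*s*t^2 + 12*t^2 + 18*t)/(9*s^4 + 12*s^3 + 36*s^2*t^2 + 4*s^2 + 24*s*t^2 + 36*s*t + 4*t^2 + 12*t + 10), Gamma_sst = (36*s^2*t + 24*s*t + 18*s + 4*t + 6)/(9*s^4 + 12*s^3 + 36*s^2*t^2 + 4*s^2 + 24*s*t^2 + 36*s*t + 4*t^2 + 12*t + 10), Gamma_stt = 0, Gamma_tss = (18*s^2*t + 12*s*t)/(9*s^4 + 12*s^3 + 36*s^2*t^2 + 4*s^2 + 24*s*t^2 + 36*s*t + 4*t^2 + 12*t + 10), Gamma_tst = (18*s^3 + 18*s^2 + 4*s)/(9*s^4 + 12*s^3 + 36*s^2*t^2 + 4*s^2 + 24*s*t^2 + 36*s*t + 4*t^2 + 12*t + 10), Gamma_ttt = 0


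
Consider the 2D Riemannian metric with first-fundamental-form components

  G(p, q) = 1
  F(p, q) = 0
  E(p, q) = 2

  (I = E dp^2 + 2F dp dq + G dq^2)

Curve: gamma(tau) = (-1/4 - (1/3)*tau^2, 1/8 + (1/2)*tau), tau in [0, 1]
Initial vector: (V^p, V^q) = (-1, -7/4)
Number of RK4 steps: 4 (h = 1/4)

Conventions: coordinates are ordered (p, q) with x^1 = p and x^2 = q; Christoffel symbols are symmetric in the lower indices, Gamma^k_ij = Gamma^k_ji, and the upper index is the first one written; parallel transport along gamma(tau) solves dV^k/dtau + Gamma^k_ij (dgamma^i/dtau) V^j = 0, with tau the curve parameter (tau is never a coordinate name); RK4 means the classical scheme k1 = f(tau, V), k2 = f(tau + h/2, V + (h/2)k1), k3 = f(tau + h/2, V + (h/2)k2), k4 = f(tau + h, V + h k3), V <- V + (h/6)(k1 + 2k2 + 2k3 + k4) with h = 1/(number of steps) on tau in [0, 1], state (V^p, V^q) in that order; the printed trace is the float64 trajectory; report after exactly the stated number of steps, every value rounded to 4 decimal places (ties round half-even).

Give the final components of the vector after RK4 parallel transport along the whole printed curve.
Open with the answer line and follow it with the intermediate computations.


Answer: V^p = -1.0000, V^q = -1.7500

gamma'(tau) = (-(2/3)*tau, 1/2); f(tau, V)^k = -Gamma^k_ij(gamma(tau)) gamma'^i(tau) V^j; h = 1/4; intermediate values shown to 6 dp
curve data and Christoffel symbols at the stage parameters:
  tau = 0.000000: gamma = (-0.250000, 0.125000), gamma' = (0.000000, 0.500000); Gamma_ppp = 0.000000, Gamma_ppq = 0.000000, Gamma_pqq = 0.000000, Gamma_qpp = 0.000000, Gamma_qpq = 0.000000, Gamma_qqq = 0.000000
  tau = 0.125000: gamma = (-0.255208, 0.187500), gamma' = (-0.083333, 0.500000); Gamma_ppp = 0.000000, Gamma_ppq = 0.000000, Gamma_pqq = 0.000000, Gamma_qpp = 0.000000, Gamma_qpq = 0.000000, Gamma_qqq = 0.000000
  tau = 0.250000: gamma = (-0.270833, 0.250000), gamma' = (-0.166667, 0.500000); Gamma_ppp = 0.000000, Gamma_ppq = 0.000000, Gamma_pqq = 0.000000, Gamma_qpp = 0.000000, Gamma_qpq = 0.000000, Gamma_qqq = 0.000000
  tau = 0.375000: gamma = (-0.296875, 0.312500), gamma' = (-0.250000, 0.500000); Gamma_ppp = 0.000000, Gamma_ppq = 0.000000, Gamma_pqq = 0.000000, Gamma_qpp = 0.000000, Gamma_qpq = 0.000000, Gamma_qqq = 0.000000
  tau = 0.500000: gamma = (-0.333333, 0.375000), gamma' = (-0.333333, 0.500000); Gamma_ppp = 0.000000, Gamma_ppq = 0.000000, Gamma_pqq = 0.000000, Gamma_qpp = 0.000000, Gamma_qpq = 0.000000, Gamma_qqq = 0.000000
  tau = 0.625000: gamma = (-0.380208, 0.437500), gamma' = (-0.416667, 0.500000); Gamma_ppp = 0.000000, Gamma_ppq = 0.000000, Gamma_pqq = 0.000000, Gamma_qpp = 0.000000, Gamma_qpq = 0.000000, Gamma_qqq = 0.000000
  tau = 0.750000: gamma = (-0.437500, 0.500000), gamma' = (-0.500000, 0.500000); Gamma_ppp = 0.000000, Gamma_ppq = 0.000000, Gamma_pqq = 0.000000, Gamma_qpp = 0.000000, Gamma_qpq = 0.000000, Gamma_qqq = 0.000000
  tau = 0.875000: gamma = (-0.505208, 0.562500), gamma' = (-0.583333, 0.500000); Gamma_ppp = 0.000000, Gamma_ppq = 0.000000, Gamma_pqq = 0.000000, Gamma_qpp = 0.000000, Gamma_qpq = 0.000000, Gamma_qqq = 0.000000
  tau = 1.000000: gamma = (-0.583333, 0.625000), gamma' = (-0.666667, 0.500000); Gamma_ppp = 0.000000, Gamma_ppq = 0.000000, Gamma_pqq = 0.000000, Gamma_qpp = 0.000000, Gamma_qpq = 0.000000, Gamma_qqq = 0.000000
step 0: V^p = -1.0000, V^q = -1.7500
step 1: k1 = (0.000000, 0.000000), k2 = (0.000000, 0.000000), k3 = (0.000000, 0.000000), k4 = (0.000000, 0.000000); V <- V + (h/6)(k1 + 2k2 + 2k3 + k4): V^p = -1.0000, V^q = -1.7500
step 2: k1 = (0.000000, 0.000000), k2 = (0.000000, 0.000000), k3 = (0.000000, 0.000000), k4 = (0.000000, 0.000000); V <- V + (h/6)(k1 + 2k2 + 2k3 + k4): V^p = -1.0000, V^q = -1.7500
step 3: k1 = (0.000000, 0.000000), k2 = (0.000000, 0.000000), k3 = (0.000000, 0.000000), k4 = (0.000000, 0.000000); V <- V + (h/6)(k1 + 2k2 + 2k3 + k4): V^p = -1.0000, V^q = -1.7500
step 4: k1 = (0.000000, 0.000000), k2 = (0.000000, 0.000000), k3 = (0.000000, 0.000000), k4 = (0.000000, 0.000000); V <- V + (h/6)(k1 + 2k2 + 2k3 + k4): V^p = -1.0000, V^q = -1.7500


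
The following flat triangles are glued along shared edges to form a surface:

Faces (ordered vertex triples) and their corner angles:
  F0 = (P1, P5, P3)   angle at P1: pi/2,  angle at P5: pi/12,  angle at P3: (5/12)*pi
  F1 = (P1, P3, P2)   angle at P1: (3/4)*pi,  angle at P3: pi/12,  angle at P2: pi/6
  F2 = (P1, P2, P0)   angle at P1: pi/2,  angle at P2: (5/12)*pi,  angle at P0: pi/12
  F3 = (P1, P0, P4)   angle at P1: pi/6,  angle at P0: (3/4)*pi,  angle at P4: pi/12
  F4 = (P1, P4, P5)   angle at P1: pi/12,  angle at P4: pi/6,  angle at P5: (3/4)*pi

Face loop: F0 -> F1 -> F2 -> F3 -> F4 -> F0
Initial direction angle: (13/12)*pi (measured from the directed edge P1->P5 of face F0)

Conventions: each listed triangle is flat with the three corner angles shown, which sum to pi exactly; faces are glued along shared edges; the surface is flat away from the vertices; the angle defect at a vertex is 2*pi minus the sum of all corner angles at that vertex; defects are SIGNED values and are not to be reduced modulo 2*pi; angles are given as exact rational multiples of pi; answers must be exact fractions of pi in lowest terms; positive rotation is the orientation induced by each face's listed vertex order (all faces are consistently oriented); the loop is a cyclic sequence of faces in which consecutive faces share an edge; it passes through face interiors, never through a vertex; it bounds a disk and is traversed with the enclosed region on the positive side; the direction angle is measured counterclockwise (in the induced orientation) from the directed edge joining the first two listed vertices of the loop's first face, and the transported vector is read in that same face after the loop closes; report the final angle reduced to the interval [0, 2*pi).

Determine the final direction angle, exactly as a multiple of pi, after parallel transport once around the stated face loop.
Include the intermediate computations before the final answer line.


enclosed vertex P1: corner angles sum to 2*pi, defect = 2*pi - 2*pi = 0
the rotation equals the total enclosed defect, so the final angle is initial + defects (mod 2*pi)
final angle = (13/12)*pi + 0 = (13/12)*pi (mod 2*pi)

Answer: final direction angle = (13/12)*pi
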